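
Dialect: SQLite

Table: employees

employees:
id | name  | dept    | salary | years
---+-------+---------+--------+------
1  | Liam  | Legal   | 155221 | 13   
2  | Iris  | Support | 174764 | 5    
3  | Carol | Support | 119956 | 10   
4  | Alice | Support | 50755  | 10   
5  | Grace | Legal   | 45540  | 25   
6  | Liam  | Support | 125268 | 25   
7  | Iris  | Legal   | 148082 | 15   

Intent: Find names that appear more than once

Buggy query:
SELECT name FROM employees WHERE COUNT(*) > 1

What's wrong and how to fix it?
Bug: COUNT(*) is an aggregate and cannot be used in WHERE

Fix: Group first, then use HAVING for the count condition

Corrected query:
SELECT name FROM employees GROUP BY name HAVING COUNT(*) > 1

Result:
name
----
Iris
Liam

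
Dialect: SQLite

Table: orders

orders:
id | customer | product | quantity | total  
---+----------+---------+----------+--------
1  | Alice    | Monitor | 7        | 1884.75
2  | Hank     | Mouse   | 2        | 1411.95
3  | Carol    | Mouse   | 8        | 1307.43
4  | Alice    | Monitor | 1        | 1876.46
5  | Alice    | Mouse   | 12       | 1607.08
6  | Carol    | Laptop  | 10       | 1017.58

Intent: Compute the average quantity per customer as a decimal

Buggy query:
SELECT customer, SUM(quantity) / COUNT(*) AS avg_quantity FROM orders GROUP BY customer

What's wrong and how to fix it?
Bug: SUM(quantity) and COUNT(*) are both integers; the division truncates the fractional part

Fix: Multiply by 1.0 (or CAST to REAL) to force floating-point division

Corrected query:
SELECT customer, SUM(quantity) * 1.0 / COUNT(*) AS avg_quantity FROM orders GROUP BY customer

Result:
customer | avg_quantity
---------+-------------
Alice    | 6.666667    
Carol    | 9           
Hank     | 2           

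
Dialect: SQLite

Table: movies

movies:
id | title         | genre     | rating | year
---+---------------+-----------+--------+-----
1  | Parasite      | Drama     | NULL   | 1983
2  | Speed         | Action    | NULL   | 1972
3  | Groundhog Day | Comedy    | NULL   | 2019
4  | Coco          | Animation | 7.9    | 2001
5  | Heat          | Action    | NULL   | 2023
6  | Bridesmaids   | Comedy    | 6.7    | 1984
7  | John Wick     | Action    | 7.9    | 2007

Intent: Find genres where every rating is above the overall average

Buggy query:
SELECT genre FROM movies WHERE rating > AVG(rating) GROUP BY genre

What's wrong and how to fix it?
Bug: AVG() is an aggregate; it can't sit directly in WHERE

Fix: Compute the overall average in a scalar subquery and compare each group's MIN against it in HAVING

Corrected query:
SELECT genre FROM movies GROUP BY genre HAVING MIN(rating) > (SELECT AVG(rating) FROM movies)

Result:
genre    
---------
Action   
Animation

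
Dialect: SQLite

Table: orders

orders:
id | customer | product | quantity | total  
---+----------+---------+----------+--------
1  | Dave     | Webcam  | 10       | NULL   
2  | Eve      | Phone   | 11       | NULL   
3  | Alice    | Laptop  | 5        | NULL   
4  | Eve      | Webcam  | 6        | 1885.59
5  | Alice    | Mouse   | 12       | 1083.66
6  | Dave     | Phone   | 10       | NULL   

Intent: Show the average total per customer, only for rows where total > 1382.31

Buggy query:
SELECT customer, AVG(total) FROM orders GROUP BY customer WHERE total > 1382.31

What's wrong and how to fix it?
Bug: WHERE cannot follow GROUP BY

Fix: Move the WHERE clause before GROUP BY

Corrected query:
SELECT customer, AVG(total) FROM orders WHERE total > 1382.31 GROUP BY customer

Result:
customer | AVG(total)
---------+-----------
Eve      | 1885.59   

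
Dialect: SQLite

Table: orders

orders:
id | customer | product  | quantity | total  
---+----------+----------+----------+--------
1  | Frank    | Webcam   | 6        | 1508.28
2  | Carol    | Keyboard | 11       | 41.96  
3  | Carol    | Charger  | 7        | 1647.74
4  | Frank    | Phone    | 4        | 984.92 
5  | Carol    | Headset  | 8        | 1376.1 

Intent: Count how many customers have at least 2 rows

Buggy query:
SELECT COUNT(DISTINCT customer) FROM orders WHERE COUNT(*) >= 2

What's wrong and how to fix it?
Bug: COUNT(*) cannot appear in WHERE; the per-group count doesn't exist yet

Fix: Group first with HAVING COUNT(*) >= 2, then COUNT the resulting groups

Corrected query:
SELECT COUNT(*) FROM (SELECT customer FROM orders GROUP BY customer HAVING COUNT(*) >= 2)

Result:
COUNT(*)
--------
2       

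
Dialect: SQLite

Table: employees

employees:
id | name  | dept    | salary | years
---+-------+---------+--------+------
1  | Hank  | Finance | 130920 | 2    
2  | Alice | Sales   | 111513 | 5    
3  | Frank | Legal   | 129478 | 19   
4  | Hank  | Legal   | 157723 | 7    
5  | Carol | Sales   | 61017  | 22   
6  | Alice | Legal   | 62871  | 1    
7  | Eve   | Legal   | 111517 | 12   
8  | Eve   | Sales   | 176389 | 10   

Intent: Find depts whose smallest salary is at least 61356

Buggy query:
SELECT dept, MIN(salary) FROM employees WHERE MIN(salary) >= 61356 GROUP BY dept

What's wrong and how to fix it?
Bug: MIN() in WHERE is a misuse of aggregate

Fix: Use HAVING for the per-group MIN condition

Corrected query:
SELECT dept, MIN(salary) FROM employees GROUP BY dept HAVING MIN(salary) >= 61356

Result:
dept    | MIN(salary)
--------+------------
Finance | 130920     
Legal   | 62871      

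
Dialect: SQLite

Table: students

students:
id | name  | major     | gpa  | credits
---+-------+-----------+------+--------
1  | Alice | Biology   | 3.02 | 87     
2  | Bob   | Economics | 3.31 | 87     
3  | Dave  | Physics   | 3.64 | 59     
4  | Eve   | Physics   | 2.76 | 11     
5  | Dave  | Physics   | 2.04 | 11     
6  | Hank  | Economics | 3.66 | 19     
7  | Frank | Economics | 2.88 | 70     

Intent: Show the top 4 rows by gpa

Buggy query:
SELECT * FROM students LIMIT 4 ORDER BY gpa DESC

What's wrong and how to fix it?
Bug: ORDER BY cannot follow LIMIT; LIMIT is the final clause

Fix: Sort with ORDER BY, then apply LIMIT

Corrected query:
SELECT * FROM students ORDER BY gpa DESC LIMIT 4

Result:
id | name  | major     | gpa  | credits
---+-------+-----------+------+--------
6  | Hank  | Economics | 3.66 | 19     
3  | Dave  | Physics   | 3.64 | 59     
2  | Bob   | Economics | 3.31 | 87     
1  | Alice | Biology   | 3.02 | 87     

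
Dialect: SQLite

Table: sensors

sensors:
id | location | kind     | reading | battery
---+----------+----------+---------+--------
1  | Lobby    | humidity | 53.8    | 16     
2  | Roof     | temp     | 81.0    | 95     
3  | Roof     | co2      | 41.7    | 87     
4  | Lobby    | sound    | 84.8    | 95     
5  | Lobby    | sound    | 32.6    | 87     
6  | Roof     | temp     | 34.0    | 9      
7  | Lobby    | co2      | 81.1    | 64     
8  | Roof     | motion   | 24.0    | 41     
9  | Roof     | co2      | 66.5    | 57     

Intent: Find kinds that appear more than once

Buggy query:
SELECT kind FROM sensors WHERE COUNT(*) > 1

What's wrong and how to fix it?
Bug: WHERE can't reference COUNT(*); aggregates are computed after WHERE

Fix: Group first, then use HAVING for the count condition

Corrected query:
SELECT kind FROM sensors GROUP BY kind HAVING COUNT(*) > 1

Result:
kind 
-----
co2  
sound
temp 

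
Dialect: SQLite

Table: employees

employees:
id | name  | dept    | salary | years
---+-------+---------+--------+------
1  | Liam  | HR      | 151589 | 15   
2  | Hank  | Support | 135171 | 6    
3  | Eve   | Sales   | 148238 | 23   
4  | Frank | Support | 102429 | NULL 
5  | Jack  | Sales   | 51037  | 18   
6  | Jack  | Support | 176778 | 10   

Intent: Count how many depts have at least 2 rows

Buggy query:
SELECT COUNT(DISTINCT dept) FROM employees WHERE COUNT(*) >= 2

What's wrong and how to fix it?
Bug: WHERE filters individual rows, not groups, so a group-level COUNT is invalid there

Fix: Use a subquery that GROUPs and filters with HAVING, then count its rows

Corrected query:
SELECT COUNT(*) FROM (SELECT dept FROM employees GROUP BY dept HAVING COUNT(*) >= 2)

Result:
COUNT(*)
--------
2       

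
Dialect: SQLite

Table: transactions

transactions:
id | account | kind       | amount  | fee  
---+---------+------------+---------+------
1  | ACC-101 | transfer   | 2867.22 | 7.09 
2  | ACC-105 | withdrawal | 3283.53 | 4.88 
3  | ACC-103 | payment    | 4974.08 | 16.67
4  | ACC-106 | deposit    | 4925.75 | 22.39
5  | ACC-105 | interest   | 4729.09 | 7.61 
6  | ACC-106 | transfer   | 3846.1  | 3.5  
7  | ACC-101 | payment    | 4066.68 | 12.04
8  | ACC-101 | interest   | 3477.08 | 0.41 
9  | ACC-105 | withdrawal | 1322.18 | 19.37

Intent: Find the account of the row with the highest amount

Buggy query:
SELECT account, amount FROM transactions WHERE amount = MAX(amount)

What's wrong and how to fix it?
Bug: MAX(amount) is an aggregate and cannot be used directly in WHERE

Fix: Wrap MAX in a scalar subquery so WHERE compares against a single value

Corrected query:
SELECT account, amount FROM transactions WHERE amount = (SELECT MAX(amount) FROM transactions)

Result:
account | amount 
--------+--------
ACC-103 | 4974.08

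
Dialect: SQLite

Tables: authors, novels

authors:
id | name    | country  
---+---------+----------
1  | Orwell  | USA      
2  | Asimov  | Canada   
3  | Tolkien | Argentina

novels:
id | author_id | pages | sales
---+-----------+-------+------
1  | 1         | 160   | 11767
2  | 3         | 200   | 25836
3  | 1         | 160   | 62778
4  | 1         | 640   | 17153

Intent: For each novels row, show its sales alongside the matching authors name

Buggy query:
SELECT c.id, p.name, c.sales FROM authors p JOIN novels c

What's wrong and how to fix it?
Bug: JOIN with no ON clause produces a cartesian product; every novels row pairs with every authors row

Fix: Add ON c.author_id = p.id to the JOIN

Corrected query:
SELECT c.id, p.name, c.sales FROM authors p JOIN novels c ON c.author_id = p.id

Result:
id | name    | sales
---+---------+------
1  | Orwell  | 11767
2  | Tolkien | 25836
3  | Orwell  | 62778
4  | Orwell  | 17153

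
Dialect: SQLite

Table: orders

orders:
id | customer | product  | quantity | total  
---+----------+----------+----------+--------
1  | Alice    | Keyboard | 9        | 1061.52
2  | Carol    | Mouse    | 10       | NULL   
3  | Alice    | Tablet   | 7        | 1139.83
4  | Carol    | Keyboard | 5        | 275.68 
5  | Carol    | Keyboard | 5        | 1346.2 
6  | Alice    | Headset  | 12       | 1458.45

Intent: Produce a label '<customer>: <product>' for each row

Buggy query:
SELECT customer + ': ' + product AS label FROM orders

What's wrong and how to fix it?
Bug: SQLite uses || for string concatenation; + coerces text to numbers (yielding 0)

Fix: Replace + with || to concatenate text

Corrected query:
SELECT customer || ': ' || product AS label FROM orders

Result:
label          
---------------
Alice: Keyboard
Carol: Mouse   
Alice: Tablet  
Carol: Keyboard
Carol: Keyboard
Alice: Headset 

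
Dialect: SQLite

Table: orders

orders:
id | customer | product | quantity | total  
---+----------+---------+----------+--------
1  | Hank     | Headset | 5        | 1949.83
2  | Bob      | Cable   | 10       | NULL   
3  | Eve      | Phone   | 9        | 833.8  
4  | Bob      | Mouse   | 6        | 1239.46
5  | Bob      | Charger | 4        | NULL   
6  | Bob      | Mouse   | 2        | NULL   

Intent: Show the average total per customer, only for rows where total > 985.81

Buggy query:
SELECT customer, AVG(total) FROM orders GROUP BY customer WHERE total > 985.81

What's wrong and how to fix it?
Bug: WHERE cannot follow GROUP BY

Fix: Move the WHERE clause before GROUP BY

Corrected query:
SELECT customer, AVG(total) FROM orders WHERE total > 985.81 GROUP BY customer

Result:
customer | AVG(total)
---------+-----------
Bob      | 1239.46   
Hank     | 1949.83   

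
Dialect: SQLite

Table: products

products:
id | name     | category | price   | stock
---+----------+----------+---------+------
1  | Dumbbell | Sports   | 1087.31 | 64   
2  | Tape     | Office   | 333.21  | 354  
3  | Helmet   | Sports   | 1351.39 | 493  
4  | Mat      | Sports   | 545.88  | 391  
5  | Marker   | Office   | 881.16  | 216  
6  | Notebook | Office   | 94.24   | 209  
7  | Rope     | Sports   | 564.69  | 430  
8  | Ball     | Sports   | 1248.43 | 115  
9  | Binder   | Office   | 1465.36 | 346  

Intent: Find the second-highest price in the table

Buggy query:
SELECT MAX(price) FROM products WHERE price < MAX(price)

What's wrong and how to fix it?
Bug: The inner MAX is an aggregate inside WHERE, which is not allowed

Fix: Put the inner MAX in a scalar subquery

Corrected query:
SELECT MAX(price) FROM products WHERE price < (SELECT MAX(price) FROM products)

Result:
MAX(price)
----------
1351.39   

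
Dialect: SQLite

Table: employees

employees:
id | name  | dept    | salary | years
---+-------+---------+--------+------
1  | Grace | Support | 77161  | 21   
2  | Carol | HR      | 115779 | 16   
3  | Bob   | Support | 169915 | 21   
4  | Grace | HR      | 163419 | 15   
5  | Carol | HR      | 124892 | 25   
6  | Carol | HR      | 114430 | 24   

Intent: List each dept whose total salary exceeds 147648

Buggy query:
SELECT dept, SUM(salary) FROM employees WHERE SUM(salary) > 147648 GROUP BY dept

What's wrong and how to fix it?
Bug: WHERE runs before GROUP BY, so aggregates aren't available there

Fix: Move the aggregate condition to a HAVING clause

Corrected query:
SELECT dept, SUM(salary) FROM employees GROUP BY dept HAVING SUM(salary) > 147648

Result:
dept    | SUM(salary)
--------+------------
HR      | 518520     
Support | 247076     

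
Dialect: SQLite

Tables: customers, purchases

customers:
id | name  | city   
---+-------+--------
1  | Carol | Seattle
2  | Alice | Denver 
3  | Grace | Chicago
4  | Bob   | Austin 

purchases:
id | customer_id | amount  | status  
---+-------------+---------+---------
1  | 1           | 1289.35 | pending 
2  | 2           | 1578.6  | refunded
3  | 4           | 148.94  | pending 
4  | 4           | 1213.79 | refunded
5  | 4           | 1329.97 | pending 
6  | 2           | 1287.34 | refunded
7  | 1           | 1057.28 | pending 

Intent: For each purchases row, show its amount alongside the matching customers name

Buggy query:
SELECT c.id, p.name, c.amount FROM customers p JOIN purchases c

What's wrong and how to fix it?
Bug: JOIN with no ON clause produces a cartesian product; every purchases row pairs with every customers row

Fix: Specify the join condition linking the foreign key to the parent id

Corrected query:
SELECT c.id, p.name, c.amount FROM customers p JOIN purchases c ON c.customer_id = p.id

Result:
id | name  | amount 
---+-------+--------
1  | Carol | 1289.35
2  | Alice | 1578.6 
3  | Bob   | 148.94 
4  | Bob   | 1213.79
5  | Bob   | 1329.97
6  | Alice | 1287.34
7  | Carol | 1057.28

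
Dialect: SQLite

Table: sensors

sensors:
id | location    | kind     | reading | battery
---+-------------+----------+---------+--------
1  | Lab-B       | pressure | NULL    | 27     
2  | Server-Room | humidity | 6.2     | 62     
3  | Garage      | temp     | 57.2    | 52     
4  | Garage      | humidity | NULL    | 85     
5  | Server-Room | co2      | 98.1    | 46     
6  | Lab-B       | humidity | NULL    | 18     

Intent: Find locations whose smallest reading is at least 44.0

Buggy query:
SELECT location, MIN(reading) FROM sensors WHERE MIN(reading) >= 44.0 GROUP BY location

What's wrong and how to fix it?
Bug: MIN() in WHERE is a misuse of aggregate

Fix: Use HAVING for the per-group MIN condition

Corrected query:
SELECT location, MIN(reading) FROM sensors GROUP BY location HAVING MIN(reading) >= 44.0

Result:
location | MIN(reading)
---------+-------------
Garage   | 57.2        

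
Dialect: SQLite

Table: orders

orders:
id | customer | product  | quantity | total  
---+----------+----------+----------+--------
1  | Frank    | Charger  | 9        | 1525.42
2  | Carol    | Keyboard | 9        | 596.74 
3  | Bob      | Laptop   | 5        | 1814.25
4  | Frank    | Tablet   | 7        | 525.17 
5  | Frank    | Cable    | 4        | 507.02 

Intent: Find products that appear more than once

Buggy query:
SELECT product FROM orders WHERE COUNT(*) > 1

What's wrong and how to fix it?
Bug: COUNT(*) is an aggregate and cannot be used in WHERE

Fix: GROUP BY product, then filter groups with HAVING COUNT(*) > 1

Corrected query:
SELECT product FROM orders GROUP BY product HAVING COUNT(*) > 1

Result:
(no rows)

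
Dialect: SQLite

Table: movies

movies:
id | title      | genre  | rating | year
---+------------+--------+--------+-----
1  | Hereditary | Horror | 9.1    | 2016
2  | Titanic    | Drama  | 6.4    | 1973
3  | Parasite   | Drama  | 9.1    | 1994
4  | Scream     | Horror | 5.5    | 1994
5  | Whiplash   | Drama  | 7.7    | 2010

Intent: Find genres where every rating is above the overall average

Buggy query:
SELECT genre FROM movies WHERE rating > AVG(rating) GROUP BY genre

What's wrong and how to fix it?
Bug: WHERE evaluates per row before aggregation, so AVG() is unavailable

Fix: Compute the overall average in a scalar subquery and compare each group's MIN against it in HAVING

Corrected query:
SELECT genre FROM movies GROUP BY genre HAVING MIN(rating) > (SELECT AVG(rating) FROM movies)

Result:
(no rows)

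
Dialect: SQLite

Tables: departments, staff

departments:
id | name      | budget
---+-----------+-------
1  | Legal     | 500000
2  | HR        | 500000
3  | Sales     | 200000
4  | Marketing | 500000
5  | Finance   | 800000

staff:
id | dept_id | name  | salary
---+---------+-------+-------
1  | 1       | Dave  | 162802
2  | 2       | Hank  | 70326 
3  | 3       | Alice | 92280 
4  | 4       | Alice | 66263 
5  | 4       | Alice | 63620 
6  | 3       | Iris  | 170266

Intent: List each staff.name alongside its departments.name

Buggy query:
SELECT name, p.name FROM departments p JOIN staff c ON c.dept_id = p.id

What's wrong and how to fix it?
Bug: Both tables have a 'name' column; the unqualified reference is ambiguous

Fix: Prefix ambiguous columns with the table alias

Corrected query:
SELECT c.name, p.name FROM departments p JOIN staff c ON c.dept_id = p.id

Result:
name  | name     
------+----------
Dave  | Legal    
Hank  | HR       
Alice | Sales    
Alice | Marketing
Alice | Marketing
Iris  | Sales    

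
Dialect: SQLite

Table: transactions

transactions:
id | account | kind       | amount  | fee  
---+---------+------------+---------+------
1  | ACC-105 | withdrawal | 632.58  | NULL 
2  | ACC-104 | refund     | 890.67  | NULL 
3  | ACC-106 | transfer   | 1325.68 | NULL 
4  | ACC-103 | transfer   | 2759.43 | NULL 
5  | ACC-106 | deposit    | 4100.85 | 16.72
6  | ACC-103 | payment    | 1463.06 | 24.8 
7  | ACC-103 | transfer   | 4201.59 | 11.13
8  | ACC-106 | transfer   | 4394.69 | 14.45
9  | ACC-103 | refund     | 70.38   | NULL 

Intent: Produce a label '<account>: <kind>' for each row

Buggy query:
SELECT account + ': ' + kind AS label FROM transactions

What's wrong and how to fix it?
Bug: '+' is numeric addition; on text columns SQLite converts them to 0 instead of concatenating

Fix: Replace + with || to concatenate text

Corrected query:
SELECT account || ': ' || kind AS label FROM transactions

Result:
label              
-------------------
ACC-105: withdrawal
ACC-104: refund    
ACC-106: transfer  
ACC-103: transfer  
ACC-106: deposit   
ACC-103: payment   
ACC-103: transfer  
ACC-106: transfer  
ACC-103: refund    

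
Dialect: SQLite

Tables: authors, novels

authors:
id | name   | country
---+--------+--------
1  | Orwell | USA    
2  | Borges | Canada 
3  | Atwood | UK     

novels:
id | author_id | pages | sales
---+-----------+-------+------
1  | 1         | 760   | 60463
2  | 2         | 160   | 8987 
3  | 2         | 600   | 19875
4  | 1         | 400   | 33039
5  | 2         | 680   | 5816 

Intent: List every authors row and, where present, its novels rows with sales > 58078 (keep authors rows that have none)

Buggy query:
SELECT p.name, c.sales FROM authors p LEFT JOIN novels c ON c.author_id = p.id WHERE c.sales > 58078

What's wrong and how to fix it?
Bug: Filtering c.sales in WHERE discards the NULL rows produced by LEFT JOIN, turning it into an inner join

Fix: Put 'c.sales > 58078' in the JOIN's ON clause instead of WHERE

Corrected query:
SELECT p.name, c.sales FROM authors p LEFT JOIN novels c ON c.author_id = p.id AND c.sales > 58078

Result:
name   | sales
-------+------
Orwell | 60463
Borges | NULL 
Atwood | NULL 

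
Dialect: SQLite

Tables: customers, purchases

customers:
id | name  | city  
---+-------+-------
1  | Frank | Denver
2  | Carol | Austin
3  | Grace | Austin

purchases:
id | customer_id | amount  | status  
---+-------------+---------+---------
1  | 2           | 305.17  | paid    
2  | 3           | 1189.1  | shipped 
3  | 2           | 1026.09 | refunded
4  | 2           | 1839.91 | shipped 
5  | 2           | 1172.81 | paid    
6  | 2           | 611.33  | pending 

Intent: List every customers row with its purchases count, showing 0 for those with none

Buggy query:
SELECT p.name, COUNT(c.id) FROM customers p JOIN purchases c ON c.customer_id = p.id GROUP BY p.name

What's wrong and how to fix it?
Bug: INNER JOIN drops customers rows that have no matching purchases rows

Fix: Use LEFT JOIN so parents without children still appear (COUNT(c.id) gives 0)

Corrected query:
SELECT p.name, COUNT(c.id) FROM customers p LEFT JOIN purchases c ON c.customer_id = p.id GROUP BY p.name

Result:
name  | COUNT(c.id)
------+------------
Carol | 5          
Frank | 0          
Grace | 1          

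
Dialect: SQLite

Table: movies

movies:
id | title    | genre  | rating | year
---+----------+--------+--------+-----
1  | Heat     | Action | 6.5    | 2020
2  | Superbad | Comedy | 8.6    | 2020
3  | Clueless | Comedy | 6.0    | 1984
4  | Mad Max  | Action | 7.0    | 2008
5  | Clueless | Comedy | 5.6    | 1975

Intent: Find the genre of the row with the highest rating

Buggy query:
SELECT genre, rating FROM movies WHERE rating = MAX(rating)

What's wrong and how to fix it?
Bug: WHERE is evaluated per row; an aggregate over the whole table isn't defined there

Fix: Use a subquery: WHERE rating = (SELECT MAX(rating) FROM movies)

Corrected query:
SELECT genre, rating FROM movies WHERE rating = (SELECT MAX(rating) FROM movies)

Result:
genre  | rating
-------+-------
Comedy | 8.6   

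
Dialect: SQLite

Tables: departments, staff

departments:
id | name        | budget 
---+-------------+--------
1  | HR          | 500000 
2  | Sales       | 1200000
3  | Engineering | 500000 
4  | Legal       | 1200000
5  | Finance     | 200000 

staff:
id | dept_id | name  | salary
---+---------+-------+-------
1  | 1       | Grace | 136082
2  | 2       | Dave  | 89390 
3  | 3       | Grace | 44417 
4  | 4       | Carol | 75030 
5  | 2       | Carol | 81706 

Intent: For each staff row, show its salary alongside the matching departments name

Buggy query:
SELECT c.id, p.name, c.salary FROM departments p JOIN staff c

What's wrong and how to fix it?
Bug: JOIN with no ON clause produces a cartesian product; every staff row pairs with every departments row

Fix: Specify the join condition linking the foreign key to the parent id

Corrected query:
SELECT c.id, p.name, c.salary FROM departments p JOIN staff c ON c.dept_id = p.id

Result:
id | name        | salary
---+-------------+-------
1  | HR          | 136082
2  | Sales       | 89390 
3  | Engineering | 44417 
4  | Legal       | 75030 
5  | Sales       | 81706 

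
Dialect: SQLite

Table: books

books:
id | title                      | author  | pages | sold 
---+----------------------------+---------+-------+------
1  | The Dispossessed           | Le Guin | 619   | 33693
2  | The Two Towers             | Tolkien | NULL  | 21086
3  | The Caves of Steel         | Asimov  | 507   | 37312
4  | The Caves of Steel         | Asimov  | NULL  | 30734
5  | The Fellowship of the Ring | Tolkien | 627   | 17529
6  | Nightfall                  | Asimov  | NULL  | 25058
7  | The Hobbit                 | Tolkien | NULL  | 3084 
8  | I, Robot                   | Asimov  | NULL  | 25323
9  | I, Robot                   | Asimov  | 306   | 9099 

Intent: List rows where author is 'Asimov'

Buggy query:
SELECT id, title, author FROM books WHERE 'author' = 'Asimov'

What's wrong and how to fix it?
Bug: 'author' in single quotes is a string literal, not the column; the comparison is literal-vs-literal and never true

Fix: Reference the column as author without single quotes

Corrected query:
SELECT id, title, author FROM books WHERE author = 'Asimov'

Result:
id | title              | author
---+--------------------+-------
3  | The Caves of Steel | Asimov
4  | The Caves of Steel | Asimov
6  | Nightfall          | Asimov
8  | I, Robot           | Asimov
9  | I, Robot           | Asimov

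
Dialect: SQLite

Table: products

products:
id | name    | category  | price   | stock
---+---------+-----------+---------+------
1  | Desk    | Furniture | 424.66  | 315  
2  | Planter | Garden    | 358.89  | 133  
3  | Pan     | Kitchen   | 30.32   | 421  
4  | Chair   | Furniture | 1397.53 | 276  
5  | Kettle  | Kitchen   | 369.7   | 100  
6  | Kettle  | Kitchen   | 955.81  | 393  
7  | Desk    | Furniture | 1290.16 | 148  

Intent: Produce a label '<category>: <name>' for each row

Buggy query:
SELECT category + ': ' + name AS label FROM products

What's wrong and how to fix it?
Bug: SQLite uses || for string concatenation; + coerces text to numbers (yielding 0)

Fix: Use the || operator for string concatenation

Corrected query:
SELECT category || ': ' || name AS label FROM products

Result:
label           
----------------
Furniture: Desk 
Garden: Planter 
Kitchen: Pan    
Furniture: Chair
Kitchen: Kettle 
Kitchen: Kettle 
Furniture: Desk 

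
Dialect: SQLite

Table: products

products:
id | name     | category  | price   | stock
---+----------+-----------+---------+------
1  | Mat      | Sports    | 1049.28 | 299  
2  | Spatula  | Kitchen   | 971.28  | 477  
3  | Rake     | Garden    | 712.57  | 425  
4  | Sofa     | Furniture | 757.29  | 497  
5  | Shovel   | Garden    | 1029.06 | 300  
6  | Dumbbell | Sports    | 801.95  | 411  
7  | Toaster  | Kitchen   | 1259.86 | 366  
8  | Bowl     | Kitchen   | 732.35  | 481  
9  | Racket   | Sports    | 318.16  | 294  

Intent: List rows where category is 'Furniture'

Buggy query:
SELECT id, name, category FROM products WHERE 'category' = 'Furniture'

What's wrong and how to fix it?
Bug: Single quotes denote string literals in SQL; the column name is being compared as a constant string

Fix: Reference the column as category without single quotes

Corrected query:
SELECT id, name, category FROM products WHERE category = 'Furniture'

Result:
id | name | category 
---+------+----------
4  | Sofa | Furniture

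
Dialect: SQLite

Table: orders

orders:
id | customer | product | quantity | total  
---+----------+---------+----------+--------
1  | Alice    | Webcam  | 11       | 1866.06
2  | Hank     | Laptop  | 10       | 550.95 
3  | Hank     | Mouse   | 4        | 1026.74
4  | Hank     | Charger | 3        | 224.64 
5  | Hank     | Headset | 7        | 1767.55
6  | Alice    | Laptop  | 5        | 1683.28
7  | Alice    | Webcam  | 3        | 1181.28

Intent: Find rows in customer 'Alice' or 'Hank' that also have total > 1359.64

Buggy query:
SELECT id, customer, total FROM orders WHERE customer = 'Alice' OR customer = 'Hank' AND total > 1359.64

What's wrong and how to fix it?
Bug: AND binds tighter than OR, so this parses as customer = 'Alice' OR (customer = 'Hank' AND total > 1359.64)

Fix: Add parentheses around the OR so the AND applies to both alternatives

Corrected query:
SELECT id, customer, total FROM orders WHERE (customer = 'Alice' OR customer = 'Hank') AND total > 1359.64

Result:
id | customer | total  
---+----------+--------
1  | Alice    | 1866.06
5  | Hank     | 1767.55
6  | Alice    | 1683.28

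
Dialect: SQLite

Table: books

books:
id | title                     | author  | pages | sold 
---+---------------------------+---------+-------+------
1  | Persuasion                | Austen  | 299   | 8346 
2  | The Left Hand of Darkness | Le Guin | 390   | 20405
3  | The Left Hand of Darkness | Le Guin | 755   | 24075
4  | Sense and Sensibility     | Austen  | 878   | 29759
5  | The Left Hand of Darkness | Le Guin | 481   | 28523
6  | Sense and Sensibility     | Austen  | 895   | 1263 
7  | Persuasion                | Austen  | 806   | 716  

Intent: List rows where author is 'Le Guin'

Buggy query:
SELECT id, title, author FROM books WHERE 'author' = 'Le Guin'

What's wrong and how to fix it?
Bug: 'author' in single quotes is a string literal, not the column; the comparison is literal-vs-literal and never true

Fix: Reference the column as author without single quotes

Corrected query:
SELECT id, title, author FROM books WHERE author = 'Le Guin'

Result:
id | title                     | author 
---+---------------------------+--------
2  | The Left Hand of Darkness | Le Guin
3  | The Left Hand of Darkness | Le Guin
5  | The Left Hand of Darkness | Le Guin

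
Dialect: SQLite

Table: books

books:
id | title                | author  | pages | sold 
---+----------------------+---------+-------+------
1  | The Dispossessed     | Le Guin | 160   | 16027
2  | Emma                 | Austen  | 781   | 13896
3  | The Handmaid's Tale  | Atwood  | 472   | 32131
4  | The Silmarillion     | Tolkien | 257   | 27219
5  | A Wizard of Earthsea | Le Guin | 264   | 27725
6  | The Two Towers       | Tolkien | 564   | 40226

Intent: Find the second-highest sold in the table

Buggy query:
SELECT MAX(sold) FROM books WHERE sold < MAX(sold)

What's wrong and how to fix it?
Bug: MAX(sold) on the right of the comparison is an aggregate-in-WHERE error

Fix: Put the inner MAX in a scalar subquery

Corrected query:
SELECT MAX(sold) FROM books WHERE sold < (SELECT MAX(sold) FROM books)

Result:
MAX(sold)
---------
32131    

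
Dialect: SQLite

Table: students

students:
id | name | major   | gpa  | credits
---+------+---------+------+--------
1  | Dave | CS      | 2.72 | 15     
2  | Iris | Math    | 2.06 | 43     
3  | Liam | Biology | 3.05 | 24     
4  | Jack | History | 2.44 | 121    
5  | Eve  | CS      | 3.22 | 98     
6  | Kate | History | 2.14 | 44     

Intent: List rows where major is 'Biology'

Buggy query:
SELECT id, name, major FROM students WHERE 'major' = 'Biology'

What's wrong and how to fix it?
Bug: 'major' in single quotes is a string literal, not the column; the comparison is literal-vs-literal and never true

Fix: Reference the column as major without single quotes

Corrected query:
SELECT id, name, major FROM students WHERE major = 'Biology'

Result:
id | name | major  
---+------+--------
3  | Liam | Biology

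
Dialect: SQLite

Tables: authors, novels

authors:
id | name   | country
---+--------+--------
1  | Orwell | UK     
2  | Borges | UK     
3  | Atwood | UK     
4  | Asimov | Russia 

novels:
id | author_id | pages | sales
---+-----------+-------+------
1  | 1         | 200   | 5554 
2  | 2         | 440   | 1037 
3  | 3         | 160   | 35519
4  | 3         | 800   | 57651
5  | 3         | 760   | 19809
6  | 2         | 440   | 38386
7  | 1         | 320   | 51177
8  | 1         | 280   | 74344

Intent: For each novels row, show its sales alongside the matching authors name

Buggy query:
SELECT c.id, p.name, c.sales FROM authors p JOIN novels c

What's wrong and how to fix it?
Bug: Missing join condition: each novels row is matched to all authors rows instead of just its own

Fix: Add ON c.author_id = p.id to the JOIN

Corrected query:
SELECT c.id, p.name, c.sales FROM authors p JOIN novels c ON c.author_id = p.id

Result:
id | name   | sales
---+--------+------
1  | Orwell | 5554 
2  | Borges | 1037 
3  | Atwood | 35519
4  | Atwood | 57651
5  | Atwood | 19809
6  | Borges | 38386
7  | Orwell | 51177
8  | Orwell | 74344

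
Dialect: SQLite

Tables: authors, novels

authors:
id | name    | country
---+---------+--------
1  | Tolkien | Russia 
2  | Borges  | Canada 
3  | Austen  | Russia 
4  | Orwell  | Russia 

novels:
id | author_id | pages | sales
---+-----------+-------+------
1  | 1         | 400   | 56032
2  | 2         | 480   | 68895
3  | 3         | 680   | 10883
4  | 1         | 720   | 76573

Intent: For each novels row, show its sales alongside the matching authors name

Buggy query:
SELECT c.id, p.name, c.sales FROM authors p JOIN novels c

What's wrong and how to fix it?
Bug: Missing join condition: each novels row is matched to all authors rows instead of just its own

Fix: Specify the join condition linking the foreign key to the parent id

Corrected query:
SELECT c.id, p.name, c.sales FROM authors p JOIN novels c ON c.author_id = p.id

Result:
id | name    | sales
---+---------+------
1  | Tolkien | 56032
2  | Borges  | 68895
3  | Austen  | 10883
4  | Tolkien | 76573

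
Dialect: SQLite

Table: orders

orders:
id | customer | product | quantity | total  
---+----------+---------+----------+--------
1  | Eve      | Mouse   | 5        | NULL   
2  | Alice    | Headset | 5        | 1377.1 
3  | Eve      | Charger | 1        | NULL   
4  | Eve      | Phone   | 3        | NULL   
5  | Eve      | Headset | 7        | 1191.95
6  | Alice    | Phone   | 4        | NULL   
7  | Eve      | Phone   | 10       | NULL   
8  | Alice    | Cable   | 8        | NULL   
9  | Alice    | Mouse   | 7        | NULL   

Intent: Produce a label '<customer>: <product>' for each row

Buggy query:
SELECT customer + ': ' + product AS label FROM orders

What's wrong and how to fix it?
Bug: SQLite uses || for string concatenation; + coerces text to numbers (yielding 0)

Fix: Use the || operator for string concatenation

Corrected query:
SELECT customer || ': ' || product AS label FROM orders

Result:
label         
--------------
Eve: Mouse    
Alice: Headset
Eve: Charger  
Eve: Phone    
Eve: Headset  
Alice: Phone  
Eve: Phone    
Alice: Cable  
Alice: Mouse  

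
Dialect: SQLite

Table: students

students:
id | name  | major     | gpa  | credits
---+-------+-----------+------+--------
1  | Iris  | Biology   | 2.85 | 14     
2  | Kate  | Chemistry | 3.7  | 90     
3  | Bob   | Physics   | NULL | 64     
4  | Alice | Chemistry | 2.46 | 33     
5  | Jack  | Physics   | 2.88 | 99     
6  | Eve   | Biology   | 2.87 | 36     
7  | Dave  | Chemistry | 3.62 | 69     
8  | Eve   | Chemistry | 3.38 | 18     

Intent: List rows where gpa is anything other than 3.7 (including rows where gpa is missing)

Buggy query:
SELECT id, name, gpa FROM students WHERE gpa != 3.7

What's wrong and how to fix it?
Bug: 'gpa != 3.7' is unknown when gpa is NULL, so NULL rows are silently excluded

Fix: Add an explicit OR gpa IS NULL to include the missing-value rows

Corrected query:
SELECT id, name, gpa FROM students WHERE gpa != 3.7 OR gpa IS NULL

Result:
id | name  | gpa 
---+-------+-----
1  | Iris  | 2.85
3  | Bob   | NULL
4  | Alice | 2.46
5  | Jack  | 2.88
6  | Eve   | 2.87
7  | Dave  | 3.62
8  | Eve   | 3.38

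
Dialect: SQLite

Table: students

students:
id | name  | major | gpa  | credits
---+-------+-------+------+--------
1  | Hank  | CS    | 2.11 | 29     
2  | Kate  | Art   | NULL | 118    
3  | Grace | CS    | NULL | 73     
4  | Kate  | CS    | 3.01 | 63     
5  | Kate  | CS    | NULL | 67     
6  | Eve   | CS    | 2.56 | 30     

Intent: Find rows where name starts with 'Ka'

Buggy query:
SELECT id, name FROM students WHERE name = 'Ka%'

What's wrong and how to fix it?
Bug: Wildcards only work with LIKE; '=' treats '%' as a literal character

Fix: Use LIKE for wildcard pattern matching

Corrected query:
SELECT id, name FROM students WHERE name LIKE 'Ka%'

Result:
id | name
---+-----
2  | Kate
4  | Kate
5  | Kate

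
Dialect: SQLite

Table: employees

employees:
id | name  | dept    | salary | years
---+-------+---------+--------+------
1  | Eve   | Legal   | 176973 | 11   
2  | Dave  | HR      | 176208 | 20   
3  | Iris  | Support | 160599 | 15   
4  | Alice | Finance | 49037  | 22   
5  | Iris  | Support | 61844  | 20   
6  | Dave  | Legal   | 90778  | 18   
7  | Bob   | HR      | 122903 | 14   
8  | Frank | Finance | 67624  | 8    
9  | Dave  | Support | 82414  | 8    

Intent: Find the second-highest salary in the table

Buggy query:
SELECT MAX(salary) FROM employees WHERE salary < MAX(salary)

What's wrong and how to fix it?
Bug: The inner MAX is an aggregate inside WHERE, which is not allowed

Fix: Put the inner MAX in a scalar subquery

Corrected query:
SELECT MAX(salary) FROM employees WHERE salary < (SELECT MAX(salary) FROM employees)

Result:
MAX(salary)
-----------
176208     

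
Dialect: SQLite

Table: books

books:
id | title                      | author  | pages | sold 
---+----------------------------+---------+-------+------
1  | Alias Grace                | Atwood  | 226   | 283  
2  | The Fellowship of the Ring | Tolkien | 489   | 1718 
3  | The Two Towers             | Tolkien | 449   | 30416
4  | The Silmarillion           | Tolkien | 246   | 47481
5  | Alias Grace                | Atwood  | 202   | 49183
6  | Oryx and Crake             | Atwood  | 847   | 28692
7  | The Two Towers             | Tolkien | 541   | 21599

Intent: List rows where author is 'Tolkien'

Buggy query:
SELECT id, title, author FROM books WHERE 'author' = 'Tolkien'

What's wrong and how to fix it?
Bug: 'author' in single quotes is a string literal, not the column; the comparison is literal-vs-literal and never true

Fix: Remove the quotes around the column name (or use double quotes for an identifier)

Corrected query:
SELECT id, title, author FROM books WHERE author = 'Tolkien'

Result:
id | title                      | author 
---+----------------------------+--------
2  | The Fellowship of the Ring | Tolkien
3  | The Two Towers             | Tolkien
4  | The Silmarillion           | Tolkien
7  | The Two Towers             | Tolkien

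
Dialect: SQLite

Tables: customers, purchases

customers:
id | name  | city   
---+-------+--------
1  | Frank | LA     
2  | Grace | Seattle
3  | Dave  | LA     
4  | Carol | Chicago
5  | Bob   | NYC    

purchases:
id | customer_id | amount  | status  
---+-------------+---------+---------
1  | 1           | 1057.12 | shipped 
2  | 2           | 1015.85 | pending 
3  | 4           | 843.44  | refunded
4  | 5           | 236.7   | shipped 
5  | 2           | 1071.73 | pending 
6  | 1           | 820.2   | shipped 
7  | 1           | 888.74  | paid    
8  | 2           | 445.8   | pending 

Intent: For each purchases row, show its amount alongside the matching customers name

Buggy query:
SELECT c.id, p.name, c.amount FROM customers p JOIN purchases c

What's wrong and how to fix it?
Bug: Missing join condition: each purchases row is matched to all customers rows instead of just its own

Fix: Add ON c.customer_id = p.id to the JOIN

Corrected query:
SELECT c.id, p.name, c.amount FROM customers p JOIN purchases c ON c.customer_id = p.id

Result:
id | name  | amount 
---+-------+--------
1  | Frank | 1057.12
2  | Grace | 1015.85
3  | Carol | 843.44 
4  | Bob   | 236.7  
5  | Grace | 1071.73
6  | Frank | 820.2  
7  | Frank | 888.74 
8  | Grace | 445.8  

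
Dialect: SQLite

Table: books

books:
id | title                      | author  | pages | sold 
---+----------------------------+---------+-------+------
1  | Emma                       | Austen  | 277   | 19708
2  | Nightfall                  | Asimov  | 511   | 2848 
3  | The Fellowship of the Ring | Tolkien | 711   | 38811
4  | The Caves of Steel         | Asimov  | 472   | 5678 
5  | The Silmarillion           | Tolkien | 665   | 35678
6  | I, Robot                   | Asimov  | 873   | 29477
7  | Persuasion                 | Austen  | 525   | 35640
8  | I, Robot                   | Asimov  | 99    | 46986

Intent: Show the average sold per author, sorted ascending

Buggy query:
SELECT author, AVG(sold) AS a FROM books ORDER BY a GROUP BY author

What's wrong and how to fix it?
Bug: ORDER BY appears before GROUP BY; SQL clause order requires GROUP BY first

Fix: Move ORDER BY to the end, after GROUP BY

Corrected query:
SELECT author, AVG(sold) AS a FROM books GROUP BY author ORDER BY a

Result:
author  | a       
--------+---------
Asimov  | 21247.25
Austen  | 27674   
Tolkien | 37244.5 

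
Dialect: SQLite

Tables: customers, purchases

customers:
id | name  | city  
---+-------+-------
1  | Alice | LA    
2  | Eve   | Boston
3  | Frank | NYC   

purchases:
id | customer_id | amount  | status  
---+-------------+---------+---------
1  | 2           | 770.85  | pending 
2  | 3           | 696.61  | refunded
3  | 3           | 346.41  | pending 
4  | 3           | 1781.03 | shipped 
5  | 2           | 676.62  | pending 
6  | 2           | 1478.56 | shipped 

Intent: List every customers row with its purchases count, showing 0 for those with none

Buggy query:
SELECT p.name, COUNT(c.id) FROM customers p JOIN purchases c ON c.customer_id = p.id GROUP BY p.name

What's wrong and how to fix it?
Bug: An inner join excludes parents with zero children

Fix: Switch to LEFT JOIN to retain unmatched parent rows

Corrected query:
SELECT p.name, COUNT(c.id) FROM customers p LEFT JOIN purchases c ON c.customer_id = p.id GROUP BY p.name

Result:
name  | COUNT(c.id)
------+------------
Alice | 0          
Eve   | 3          
Frank | 3          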